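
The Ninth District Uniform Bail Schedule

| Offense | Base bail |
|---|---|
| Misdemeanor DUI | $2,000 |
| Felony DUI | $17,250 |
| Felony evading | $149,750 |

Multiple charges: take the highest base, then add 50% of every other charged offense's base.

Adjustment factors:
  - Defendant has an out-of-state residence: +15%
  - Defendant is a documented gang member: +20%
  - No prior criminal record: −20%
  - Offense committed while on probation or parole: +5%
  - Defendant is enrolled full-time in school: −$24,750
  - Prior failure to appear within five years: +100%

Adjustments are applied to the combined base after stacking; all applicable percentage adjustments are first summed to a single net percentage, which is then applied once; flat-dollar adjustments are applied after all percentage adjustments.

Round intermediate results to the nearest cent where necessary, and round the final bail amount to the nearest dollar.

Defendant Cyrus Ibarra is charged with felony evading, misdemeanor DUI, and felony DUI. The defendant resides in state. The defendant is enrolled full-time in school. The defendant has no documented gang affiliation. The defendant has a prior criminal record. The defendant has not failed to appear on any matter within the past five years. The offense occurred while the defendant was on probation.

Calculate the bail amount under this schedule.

Base amounts from the schedule: felony evading $149,750; misdemeanor DUI $2,000; felony DUI $17,250.
Stacking rule: highest base plus 50% of each additional charge. Highest is felony evading at $149,750. Additional: $2,000 × 50% = $1,000; $17,250 × 50% = $8,625. Combined base = $149,750 + $9,625 = $159,375.
Offense committed while on probation or parole (+5%): $159,375 × 1.05 = $167,343.75.
Defendant is enrolled full-time in school (−$24,750 flat): $167,343.75 − $24,750 = $142,593.75.
Rounded to the nearest dollar: $142,594.

$142,594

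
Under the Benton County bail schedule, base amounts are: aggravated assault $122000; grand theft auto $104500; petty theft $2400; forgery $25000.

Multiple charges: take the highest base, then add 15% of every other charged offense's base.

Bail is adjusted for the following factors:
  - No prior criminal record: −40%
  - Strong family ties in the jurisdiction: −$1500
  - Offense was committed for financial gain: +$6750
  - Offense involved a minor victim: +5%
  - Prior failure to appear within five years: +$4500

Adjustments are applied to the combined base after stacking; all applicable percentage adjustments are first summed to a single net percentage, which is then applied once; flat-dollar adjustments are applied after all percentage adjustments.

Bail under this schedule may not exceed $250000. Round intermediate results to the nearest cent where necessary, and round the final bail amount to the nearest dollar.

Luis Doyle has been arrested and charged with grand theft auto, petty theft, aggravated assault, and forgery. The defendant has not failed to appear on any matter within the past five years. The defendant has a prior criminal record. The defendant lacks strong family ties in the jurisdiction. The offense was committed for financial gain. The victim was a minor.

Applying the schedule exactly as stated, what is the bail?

Base amounts from the schedule: grand theft auto $104500; petty theft $2400; aggravated assault $122000; forgery $25000.
Stacking rule: highest base plus 15% of each additional charge. Highest is aggravated assault at $122000. Additional: $104500 × 15% = $15675; $2400 × 15% = $360; $25000 × 15% = $3750. Combined base = $122000 + $19785 = $141785.
Offense involved a minor victim (+5%): $141785 × 1.05 = $148874.25.
Offense was committed for financial gain (+$6750 flat): $148874.25 + $6750 = $155624.25.
$155624.25 is within the $250000 maximum.
Rounded to the nearest dollar: $155624.

$155624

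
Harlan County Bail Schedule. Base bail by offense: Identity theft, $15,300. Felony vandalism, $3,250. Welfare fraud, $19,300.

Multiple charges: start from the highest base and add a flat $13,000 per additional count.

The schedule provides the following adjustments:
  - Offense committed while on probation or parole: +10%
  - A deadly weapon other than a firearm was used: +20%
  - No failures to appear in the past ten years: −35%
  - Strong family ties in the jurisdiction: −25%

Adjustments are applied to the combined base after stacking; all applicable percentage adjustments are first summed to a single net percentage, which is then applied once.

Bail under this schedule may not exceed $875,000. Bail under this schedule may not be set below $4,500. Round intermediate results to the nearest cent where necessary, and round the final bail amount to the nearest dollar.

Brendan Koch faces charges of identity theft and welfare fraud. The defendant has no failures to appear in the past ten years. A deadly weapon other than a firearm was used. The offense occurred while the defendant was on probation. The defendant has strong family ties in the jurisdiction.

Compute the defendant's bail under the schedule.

Base amounts from the schedule: identity theft $15,300; welfare fraud $19,300.
Stacking rule: highest base plus $13,000 per additional charge. Highest is welfare fraud at $19,300; 1 additional charge → +$13,000. Combined base = $32,300.
Net percentage adjustment: +10% +20% −35% −25% = −30%. $32,300 × 0.7 = $22,610.
$22,610 is within the $875,000 maximum.
$22,610 is at or above the $4,500 minimum.

$22,610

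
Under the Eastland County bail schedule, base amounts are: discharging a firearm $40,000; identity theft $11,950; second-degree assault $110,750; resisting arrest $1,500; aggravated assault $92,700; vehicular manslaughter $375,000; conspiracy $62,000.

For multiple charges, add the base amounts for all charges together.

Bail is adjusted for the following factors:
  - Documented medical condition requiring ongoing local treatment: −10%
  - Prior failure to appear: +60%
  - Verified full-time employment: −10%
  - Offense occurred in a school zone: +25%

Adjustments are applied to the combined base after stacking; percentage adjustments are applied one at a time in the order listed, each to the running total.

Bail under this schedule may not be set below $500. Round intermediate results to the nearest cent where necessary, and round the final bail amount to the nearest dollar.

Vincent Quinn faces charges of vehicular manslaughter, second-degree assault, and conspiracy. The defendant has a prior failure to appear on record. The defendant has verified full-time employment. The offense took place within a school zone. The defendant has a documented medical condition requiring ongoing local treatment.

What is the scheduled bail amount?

Base amounts from the schedule: vehicular manslaughter $375,000; second-degree assault $110,750; conspiracy $62,000.
Stacking rule: sum of all bases. $375,000 + $110,750 + $62,000 = $547,750.
Documented medical condition requiring ongoing local treatment (−10%): $547,750 × 0.9 = $492,975.
Prior failure to appear (+60%): $492,975 × 1.6 = $788,760.
Verified full-time employment (−10%): $788,760 × 0.9 = $709,884.
Offense occurred in a school zone (+25%): $709,884 × 1.25 = $887,355.
$887,355 is at or above the $500 minimum.

$887,355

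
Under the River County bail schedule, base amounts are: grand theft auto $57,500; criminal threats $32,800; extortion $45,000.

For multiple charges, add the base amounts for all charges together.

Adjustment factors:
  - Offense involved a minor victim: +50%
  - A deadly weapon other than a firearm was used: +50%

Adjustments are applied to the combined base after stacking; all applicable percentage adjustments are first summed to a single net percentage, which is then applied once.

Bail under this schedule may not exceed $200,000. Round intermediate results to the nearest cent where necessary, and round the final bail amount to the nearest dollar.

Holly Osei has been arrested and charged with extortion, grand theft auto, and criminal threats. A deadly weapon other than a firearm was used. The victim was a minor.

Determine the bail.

$200,000

Base amounts from the schedule: extortion $45,000; grand theft auto $57,500; criminal threats $32,800.
Stacking rule: sum of all bases. $45,000 + $57,500 + $32,800 = $135,300.
Net percentage adjustment: +50% +50% = +100%. $135,300 × 2 = $270,600.
Result $270,600 exceeds the maximum of $200,000; bail is capped at $200,000.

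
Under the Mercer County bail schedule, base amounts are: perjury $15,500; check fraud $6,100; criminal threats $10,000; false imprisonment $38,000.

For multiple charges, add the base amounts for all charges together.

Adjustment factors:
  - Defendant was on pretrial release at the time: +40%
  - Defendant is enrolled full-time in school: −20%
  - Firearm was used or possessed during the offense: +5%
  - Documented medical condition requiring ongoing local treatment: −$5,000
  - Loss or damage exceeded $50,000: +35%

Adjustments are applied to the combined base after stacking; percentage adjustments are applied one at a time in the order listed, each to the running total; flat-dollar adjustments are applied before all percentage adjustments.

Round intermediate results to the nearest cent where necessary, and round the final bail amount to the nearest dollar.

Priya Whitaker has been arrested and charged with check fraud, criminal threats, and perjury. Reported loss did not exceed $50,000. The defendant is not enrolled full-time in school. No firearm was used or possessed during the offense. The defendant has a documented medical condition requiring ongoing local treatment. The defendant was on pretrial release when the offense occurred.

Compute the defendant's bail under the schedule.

$37,240

Base amounts from the schedule: check fraud $6,100; criminal threats $10,000; perjury $15,500.
Stacking rule: sum of all bases. $6,100 + $10,000 + $15,500 = $31,600.
Documented medical condition requiring ongoing local treatment (−$5,000 flat): $31,600 − $5,000 = $26,600.
Defendant was on pretrial release at the time (+40%): $26,600 × 1.4 = $37,240.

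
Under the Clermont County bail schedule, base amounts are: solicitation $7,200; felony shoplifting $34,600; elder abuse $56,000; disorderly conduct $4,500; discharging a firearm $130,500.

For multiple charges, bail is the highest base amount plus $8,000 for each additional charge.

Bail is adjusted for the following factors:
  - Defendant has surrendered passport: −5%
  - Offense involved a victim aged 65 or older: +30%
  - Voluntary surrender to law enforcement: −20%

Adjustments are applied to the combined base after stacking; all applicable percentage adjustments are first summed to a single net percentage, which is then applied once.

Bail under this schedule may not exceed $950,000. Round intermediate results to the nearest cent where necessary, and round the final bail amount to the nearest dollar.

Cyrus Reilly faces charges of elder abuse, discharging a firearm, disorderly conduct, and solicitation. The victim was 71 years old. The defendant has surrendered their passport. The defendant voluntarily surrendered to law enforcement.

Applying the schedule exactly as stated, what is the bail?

Base amounts from the schedule: elder abuse $56,000; discharging a firearm $130,500; disorderly conduct $4,500; solicitation $7,200.
Stacking rule: highest base plus $8,000 per additional charge. Highest is discharging a firearm at $130,500; 3 additional charges → +$24,000. Combined base = $154,500.
Net percentage adjustment: −5% +30% −20% = +5%. $154,500 × 1.05 = $162,225.
$162,225 is within the $950,000 maximum.

$162,225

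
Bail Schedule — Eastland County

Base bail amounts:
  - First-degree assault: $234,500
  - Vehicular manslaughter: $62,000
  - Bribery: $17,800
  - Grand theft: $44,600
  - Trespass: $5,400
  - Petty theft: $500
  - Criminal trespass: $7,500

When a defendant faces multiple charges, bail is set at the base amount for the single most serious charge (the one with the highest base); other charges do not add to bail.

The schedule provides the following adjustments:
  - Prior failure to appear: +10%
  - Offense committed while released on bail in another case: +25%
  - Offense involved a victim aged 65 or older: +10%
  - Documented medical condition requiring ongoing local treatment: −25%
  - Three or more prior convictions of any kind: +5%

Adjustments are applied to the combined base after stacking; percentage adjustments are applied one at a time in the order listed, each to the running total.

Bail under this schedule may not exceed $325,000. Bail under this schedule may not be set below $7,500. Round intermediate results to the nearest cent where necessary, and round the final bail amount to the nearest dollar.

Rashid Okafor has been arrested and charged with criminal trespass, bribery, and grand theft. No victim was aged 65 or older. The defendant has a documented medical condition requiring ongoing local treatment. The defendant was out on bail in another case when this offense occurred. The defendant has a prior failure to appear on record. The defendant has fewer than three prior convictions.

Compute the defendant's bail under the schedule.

$45,994

Base amounts from the schedule: criminal trespass $7,500; bribery $17,800; grand theft $44,600.
Stacking rule: use the highest base only. Highest is grand theft at $44,600. Combined base = $44,600.
Prior failure to appear (+10%): $44,600 × 1.1 = $49,060.
Offense committed while released on bail in another case (+25%): $49,060 × 1.25 = $61,325.
Documented medical condition requiring ongoing local treatment (−25%): $61,325 × 0.75 = $45,993.75.
$45,993.75 is within the $325,000 maximum.
$45,993.75 is at or above the $7,500 minimum.
Rounded to the nearest dollar: $45,994.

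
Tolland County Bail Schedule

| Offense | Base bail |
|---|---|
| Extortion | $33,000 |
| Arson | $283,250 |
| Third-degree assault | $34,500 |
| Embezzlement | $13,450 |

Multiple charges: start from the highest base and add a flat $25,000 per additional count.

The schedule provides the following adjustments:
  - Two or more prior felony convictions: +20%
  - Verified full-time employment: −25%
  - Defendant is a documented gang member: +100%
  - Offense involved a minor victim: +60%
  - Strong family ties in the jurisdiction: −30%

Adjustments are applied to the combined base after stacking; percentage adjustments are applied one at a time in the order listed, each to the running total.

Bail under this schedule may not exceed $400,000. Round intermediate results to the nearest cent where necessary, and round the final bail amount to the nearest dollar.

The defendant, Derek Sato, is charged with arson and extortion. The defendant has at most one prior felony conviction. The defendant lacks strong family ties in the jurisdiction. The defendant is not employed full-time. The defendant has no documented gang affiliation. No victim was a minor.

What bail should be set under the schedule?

Base amounts from the schedule: arson $283,250; extortion $33,000.
Stacking rule: highest base plus $25,000 per additional charge. Highest is arson at $283,250; 1 additional charge → +$25,000. Combined base = $308,250.
No adjustment factors apply to this defendant.
$308,250 is within the $400,000 maximum.

$308,250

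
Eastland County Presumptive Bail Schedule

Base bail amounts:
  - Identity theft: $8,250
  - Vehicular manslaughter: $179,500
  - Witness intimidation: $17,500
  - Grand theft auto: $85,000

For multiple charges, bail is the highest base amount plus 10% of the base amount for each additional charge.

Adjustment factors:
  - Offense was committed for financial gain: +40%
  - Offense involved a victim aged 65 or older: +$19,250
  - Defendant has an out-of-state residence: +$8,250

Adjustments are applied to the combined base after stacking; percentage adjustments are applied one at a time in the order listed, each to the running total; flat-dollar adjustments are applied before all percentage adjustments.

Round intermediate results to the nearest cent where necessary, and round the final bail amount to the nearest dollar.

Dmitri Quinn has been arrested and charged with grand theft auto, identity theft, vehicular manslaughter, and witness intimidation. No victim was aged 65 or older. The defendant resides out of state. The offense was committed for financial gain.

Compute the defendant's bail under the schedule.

Base amounts from the schedule: grand theft auto $85,000; identity theft $8,250; vehicular manslaughter $179,500; witness intimidation $17,500.
Stacking rule: highest base plus 10% of each additional charge. Highest is vehicular manslaughter at $179,500. Additional: $85,000 × 10% = $8,500; $8,250 × 10% = $825; $17,500 × 10% = $1,750. Combined base = $179,500 + $11,075 = $190,575.
Defendant has an out-of-state residence (+$8,250 flat): $190,575 + $8,250 = $198,825.
Offense was committed for financial gain (+40%): $198,825 × 1.4 = $278,355.

$278,355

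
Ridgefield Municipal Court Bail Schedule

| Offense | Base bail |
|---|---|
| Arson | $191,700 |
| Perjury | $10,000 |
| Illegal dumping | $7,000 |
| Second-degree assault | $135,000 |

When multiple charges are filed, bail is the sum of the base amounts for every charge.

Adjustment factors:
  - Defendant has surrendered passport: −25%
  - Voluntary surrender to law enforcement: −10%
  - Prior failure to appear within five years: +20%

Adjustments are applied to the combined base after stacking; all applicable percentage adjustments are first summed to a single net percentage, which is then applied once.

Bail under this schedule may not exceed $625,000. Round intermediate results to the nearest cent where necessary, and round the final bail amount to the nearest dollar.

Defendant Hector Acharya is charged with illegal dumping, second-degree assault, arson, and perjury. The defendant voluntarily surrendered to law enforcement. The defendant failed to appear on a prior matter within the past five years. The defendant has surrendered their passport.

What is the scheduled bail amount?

$292,145

Base amounts from the schedule: illegal dumping $7,000; second-degree assault $135,000; arson $191,700; perjury $10,000.
Stacking rule: sum of all bases. $7,000 + $135,000 + $191,700 + $10,000 = $343,700.
Net percentage adjustment: −25% −10% +20% = −15%. $343,700 × 0.85 = $292,145.
$292,145 is within the $625,000 maximum.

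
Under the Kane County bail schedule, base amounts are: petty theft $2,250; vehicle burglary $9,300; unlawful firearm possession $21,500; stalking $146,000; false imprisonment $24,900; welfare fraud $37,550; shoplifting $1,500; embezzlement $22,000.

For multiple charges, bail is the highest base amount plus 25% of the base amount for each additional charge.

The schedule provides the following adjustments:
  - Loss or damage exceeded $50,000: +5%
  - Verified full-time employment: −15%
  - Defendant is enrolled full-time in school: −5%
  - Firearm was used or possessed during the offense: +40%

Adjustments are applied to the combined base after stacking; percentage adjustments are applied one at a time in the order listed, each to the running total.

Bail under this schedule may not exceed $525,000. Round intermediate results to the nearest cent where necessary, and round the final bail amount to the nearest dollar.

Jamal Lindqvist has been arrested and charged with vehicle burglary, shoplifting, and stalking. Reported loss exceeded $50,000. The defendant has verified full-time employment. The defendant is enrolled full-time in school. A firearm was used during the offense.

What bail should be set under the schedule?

Base amounts from the schedule: vehicle burglary $9,300; shoplifting $1,500; stalking $146,000.
Stacking rule: highest base plus 25% of each additional charge. Highest is stalking at $146,000. Additional: $9,300 × 25% = $2,325; $1,500 × 25% = $375. Combined base = $146,000 + $2,700 = $148,700.
Loss or damage exceeded $50,000 (+5%): $148,700 × 1.05 = $156,135.
Verified full-time employment (−15%): $156,135 × 0.85 = $132,714.75.
Defendant is enrolled full-time in school (−5%): $132,714.75 × 0.95 = $126,079.01.
Firearm was used or possessed during the offense (+40%): $126,079.01 × 1.4 = $176,510.61.
$176,510.61 is within the $525,000 maximum.
Rounded to the nearest dollar: $176,511.

$176,511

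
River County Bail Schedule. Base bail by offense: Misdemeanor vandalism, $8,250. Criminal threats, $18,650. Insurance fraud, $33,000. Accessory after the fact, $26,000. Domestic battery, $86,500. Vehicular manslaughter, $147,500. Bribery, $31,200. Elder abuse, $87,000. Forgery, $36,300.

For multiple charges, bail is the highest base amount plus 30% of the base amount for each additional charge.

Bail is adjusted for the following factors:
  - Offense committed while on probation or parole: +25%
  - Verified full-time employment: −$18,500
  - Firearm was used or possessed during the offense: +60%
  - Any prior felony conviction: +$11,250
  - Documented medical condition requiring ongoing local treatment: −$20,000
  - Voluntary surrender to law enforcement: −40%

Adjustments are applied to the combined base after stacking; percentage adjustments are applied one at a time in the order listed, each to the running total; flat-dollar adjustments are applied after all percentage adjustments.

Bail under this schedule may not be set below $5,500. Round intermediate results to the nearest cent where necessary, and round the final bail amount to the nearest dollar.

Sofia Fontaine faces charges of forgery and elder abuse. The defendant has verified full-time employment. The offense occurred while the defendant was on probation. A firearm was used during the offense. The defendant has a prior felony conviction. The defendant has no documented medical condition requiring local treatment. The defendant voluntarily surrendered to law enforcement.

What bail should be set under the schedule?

Base amounts from the schedule: forgery $36,300; elder abuse $87,000.
Stacking rule: highest base plus 30% of each additional charge. Highest is elder abuse at $87,000. Additional: $36,300 × 30% = $10,890. Combined base = $87,000 + $10,890 = $97,890.
Offense committed while on probation or parole (+25%): $97,890 × 1.25 = $122,362.50.
Firearm was used or possessed during the offense (+60%): $122,362.50 × 1.6 = $195,780.
Voluntary surrender to law enforcement (−40%): $195,780 × 0.6 = $117,468.
Verified full-time employment (−$18,500 flat): $117,468 − $18,500 = $98,968.
Any prior felony conviction (+$11,250 flat): $98,968 + $11,250 = $110,218.
$110,218 is at or above the $5,500 minimum.

$110,218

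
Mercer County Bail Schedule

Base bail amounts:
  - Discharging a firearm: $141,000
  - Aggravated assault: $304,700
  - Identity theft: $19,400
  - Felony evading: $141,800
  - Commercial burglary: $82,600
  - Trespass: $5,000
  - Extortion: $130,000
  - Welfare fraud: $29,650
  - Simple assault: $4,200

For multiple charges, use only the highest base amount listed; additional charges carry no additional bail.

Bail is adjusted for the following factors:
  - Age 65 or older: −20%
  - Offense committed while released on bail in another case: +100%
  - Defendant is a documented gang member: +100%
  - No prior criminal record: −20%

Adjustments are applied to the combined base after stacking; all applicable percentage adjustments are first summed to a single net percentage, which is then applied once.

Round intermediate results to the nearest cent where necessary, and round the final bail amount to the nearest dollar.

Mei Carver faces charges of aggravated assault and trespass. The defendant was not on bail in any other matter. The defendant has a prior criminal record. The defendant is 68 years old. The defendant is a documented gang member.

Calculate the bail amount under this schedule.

Base amounts from the schedule: aggravated assault $304,700; trespass $5,000.
Stacking rule: use the highest base only. Highest is aggravated assault at $304,700. Combined base = $304,700.
Net percentage adjustment: −20% +100% = +80%. $304,700 × 1.8 = $548,460.

$548,460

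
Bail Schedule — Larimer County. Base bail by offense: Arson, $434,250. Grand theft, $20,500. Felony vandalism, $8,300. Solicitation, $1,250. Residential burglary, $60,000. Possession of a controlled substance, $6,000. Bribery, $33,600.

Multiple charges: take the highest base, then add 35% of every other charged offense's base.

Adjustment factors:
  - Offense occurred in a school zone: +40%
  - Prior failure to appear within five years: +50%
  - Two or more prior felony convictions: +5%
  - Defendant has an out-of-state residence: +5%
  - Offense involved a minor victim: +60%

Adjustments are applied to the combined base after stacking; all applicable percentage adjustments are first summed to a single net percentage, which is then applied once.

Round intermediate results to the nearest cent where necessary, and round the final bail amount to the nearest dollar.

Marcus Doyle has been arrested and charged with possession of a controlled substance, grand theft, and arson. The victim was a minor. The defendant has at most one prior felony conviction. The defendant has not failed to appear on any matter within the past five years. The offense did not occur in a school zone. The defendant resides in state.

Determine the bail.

$709,640

Base amounts from the schedule: possession of a controlled substance $6,000; grand theft $20,500; arson $434,250.
Stacking rule: highest base plus 35% of each additional charge. Highest is arson at $434,250. Additional: $6,000 × 35% = $2,100; $20,500 × 35% = $7,175. Combined base = $434,250 + $9,275 = $443,525.
Offense involved a minor victim (+60%): $443,525 × 1.6 = $709,640.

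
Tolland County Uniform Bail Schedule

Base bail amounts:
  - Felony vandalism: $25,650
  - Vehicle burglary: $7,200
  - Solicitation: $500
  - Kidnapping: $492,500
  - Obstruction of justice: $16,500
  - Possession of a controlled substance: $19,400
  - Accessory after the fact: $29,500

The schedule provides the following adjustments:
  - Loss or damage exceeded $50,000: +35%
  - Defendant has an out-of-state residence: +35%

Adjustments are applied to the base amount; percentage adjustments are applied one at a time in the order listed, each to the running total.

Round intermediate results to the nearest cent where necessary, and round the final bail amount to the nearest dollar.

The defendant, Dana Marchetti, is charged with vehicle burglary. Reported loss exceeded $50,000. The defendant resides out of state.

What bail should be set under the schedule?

$13,122

Base amounts from the schedule: vehicle burglary $7,200.
Single charge. Combined base = $7,200.
Loss or damage exceeded $50,000 (+35%): $7,200 × 1.35 = $9,720.
Defendant has an out-of-state residence (+35%): $9,720 × 1.35 = $13,122.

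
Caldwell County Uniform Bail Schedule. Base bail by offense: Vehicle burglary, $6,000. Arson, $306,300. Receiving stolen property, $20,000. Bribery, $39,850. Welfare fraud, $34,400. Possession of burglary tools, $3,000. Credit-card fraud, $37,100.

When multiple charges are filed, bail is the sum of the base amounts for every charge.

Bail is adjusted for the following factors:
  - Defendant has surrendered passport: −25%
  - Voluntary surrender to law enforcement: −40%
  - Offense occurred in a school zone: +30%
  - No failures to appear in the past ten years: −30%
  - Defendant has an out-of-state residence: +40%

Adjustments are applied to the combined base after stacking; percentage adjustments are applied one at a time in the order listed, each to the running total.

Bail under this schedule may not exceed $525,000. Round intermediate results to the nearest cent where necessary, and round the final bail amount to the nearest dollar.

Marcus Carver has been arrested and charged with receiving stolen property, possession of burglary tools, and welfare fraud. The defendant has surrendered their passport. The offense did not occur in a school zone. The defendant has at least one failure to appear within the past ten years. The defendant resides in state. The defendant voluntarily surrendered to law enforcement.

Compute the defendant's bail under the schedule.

$25,830

Base amounts from the schedule: receiving stolen property $20,000; possession of burglary tools $3,000; welfare fraud $34,400.
Stacking rule: sum of all bases. $20,000 + $3,000 + $34,400 = $57,400.
Defendant has surrendered passport (−25%): $57,400 × 0.75 = $43,050.
Voluntary surrender to law enforcement (−40%): $43,050 × 0.6 = $25,830.
$25,830 is within the $525,000 maximum.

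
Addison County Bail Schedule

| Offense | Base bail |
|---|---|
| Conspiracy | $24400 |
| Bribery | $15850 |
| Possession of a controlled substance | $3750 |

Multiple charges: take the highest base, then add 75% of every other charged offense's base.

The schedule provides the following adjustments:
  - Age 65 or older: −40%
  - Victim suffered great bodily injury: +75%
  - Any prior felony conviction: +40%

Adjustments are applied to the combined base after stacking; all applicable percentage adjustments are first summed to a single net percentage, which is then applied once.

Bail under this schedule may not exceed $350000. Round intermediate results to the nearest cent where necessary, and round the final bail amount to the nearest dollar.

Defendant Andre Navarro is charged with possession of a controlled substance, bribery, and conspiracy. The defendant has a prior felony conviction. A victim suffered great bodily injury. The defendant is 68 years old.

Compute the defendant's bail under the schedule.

$68425

Base amounts from the schedule: possession of a controlled substance $3750; bribery $15850; conspiracy $24400.
Stacking rule: highest base plus 75% of each additional charge. Highest is conspiracy at $24400. Additional: $3750 × 75% = $2812.50; $15850 × 75% = $11887.50. Combined base = $24400 + $14700 = $39100.
Net percentage adjustment: −40% +75% +40% = +75%. $39100 × 1.75 = $68425.
$68425 is within the $350000 maximum.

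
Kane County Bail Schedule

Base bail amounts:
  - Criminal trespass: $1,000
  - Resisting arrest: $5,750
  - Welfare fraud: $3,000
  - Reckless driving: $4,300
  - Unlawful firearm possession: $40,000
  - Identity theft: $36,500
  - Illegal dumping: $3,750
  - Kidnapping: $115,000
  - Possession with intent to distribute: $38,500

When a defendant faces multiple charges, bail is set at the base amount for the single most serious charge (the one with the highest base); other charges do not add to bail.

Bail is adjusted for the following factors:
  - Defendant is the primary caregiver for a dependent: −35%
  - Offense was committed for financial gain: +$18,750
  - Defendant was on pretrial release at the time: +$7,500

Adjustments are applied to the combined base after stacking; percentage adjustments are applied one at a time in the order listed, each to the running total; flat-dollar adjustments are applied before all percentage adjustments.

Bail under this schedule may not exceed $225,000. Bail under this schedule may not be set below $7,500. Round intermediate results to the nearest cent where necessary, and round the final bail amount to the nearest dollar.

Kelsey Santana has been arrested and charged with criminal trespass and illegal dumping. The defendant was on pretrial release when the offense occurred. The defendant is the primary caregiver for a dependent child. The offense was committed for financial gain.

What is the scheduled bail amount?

Base amounts from the schedule: criminal trespass $1,000; illegal dumping $3,750.
Stacking rule: use the highest base only. Highest is illegal dumping at $3,750. Combined base = $3,750.
Offense was committed for financial gain (+$18,750 flat): $3,750 + $18,750 = $22,500.
Defendant was on pretrial release at the time (+$7,500 flat): $22,500 + $7,500 = $30,000.
Defendant is the primary caregiver for a dependent (−35%): $30,000 × 0.65 = $19,500.
$19,500 is within the $225,000 maximum.
$19,500 is at or above the $7,500 minimum.

$19,500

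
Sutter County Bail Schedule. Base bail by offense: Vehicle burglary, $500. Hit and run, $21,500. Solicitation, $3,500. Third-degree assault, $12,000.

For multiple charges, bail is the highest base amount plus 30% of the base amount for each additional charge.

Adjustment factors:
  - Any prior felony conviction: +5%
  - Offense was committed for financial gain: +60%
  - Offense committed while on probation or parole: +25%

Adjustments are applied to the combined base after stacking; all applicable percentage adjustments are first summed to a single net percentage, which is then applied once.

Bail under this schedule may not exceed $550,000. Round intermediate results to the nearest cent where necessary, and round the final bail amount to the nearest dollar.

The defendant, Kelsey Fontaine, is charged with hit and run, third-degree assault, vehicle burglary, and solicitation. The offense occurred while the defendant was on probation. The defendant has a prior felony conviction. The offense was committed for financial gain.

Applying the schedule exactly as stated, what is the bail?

Base amounts from the schedule: hit and run $21,500; third-degree assault $12,000; vehicle burglary $500; solicitation $3,500.
Stacking rule: highest base plus 30% of each additional charge. Highest is hit and run at $21,500. Additional: $12,000 × 30% = $3,600; $500 × 30% = $150; $3,500 × 30% = $1,050. Combined base = $21,500 + $4,800 = $26,300.
Net percentage adjustment: +5% +60% +25% = +90%. $26,300 × 1.9 = $49,970.
$49,970 is within the $550,000 maximum.

$49,970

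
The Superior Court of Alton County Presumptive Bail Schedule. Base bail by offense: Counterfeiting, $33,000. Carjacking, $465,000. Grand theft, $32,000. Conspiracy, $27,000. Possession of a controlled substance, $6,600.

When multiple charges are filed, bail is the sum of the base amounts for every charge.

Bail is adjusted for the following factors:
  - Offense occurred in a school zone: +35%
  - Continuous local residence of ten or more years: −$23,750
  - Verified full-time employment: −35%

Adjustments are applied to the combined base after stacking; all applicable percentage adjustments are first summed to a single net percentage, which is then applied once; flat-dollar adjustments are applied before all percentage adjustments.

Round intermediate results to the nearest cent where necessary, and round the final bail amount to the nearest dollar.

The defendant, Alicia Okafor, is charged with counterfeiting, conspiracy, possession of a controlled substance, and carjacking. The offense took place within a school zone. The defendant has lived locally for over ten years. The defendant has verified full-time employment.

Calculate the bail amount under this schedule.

$507,850

Base amounts from the schedule: counterfeiting $33,000; conspiracy $27,000; possession of a controlled substance $6,600; carjacking $465,000.
Stacking rule: sum of all bases. $33,000 + $27,000 + $6,600 + $465,000 = $531,600.
Continuous local residence of ten or more years (−$23,750 flat): $531,600 − $23,750 = $507,850.
Net percentage adjustment: +35% −35% = +0%. $507,850 × 1 = $507,850.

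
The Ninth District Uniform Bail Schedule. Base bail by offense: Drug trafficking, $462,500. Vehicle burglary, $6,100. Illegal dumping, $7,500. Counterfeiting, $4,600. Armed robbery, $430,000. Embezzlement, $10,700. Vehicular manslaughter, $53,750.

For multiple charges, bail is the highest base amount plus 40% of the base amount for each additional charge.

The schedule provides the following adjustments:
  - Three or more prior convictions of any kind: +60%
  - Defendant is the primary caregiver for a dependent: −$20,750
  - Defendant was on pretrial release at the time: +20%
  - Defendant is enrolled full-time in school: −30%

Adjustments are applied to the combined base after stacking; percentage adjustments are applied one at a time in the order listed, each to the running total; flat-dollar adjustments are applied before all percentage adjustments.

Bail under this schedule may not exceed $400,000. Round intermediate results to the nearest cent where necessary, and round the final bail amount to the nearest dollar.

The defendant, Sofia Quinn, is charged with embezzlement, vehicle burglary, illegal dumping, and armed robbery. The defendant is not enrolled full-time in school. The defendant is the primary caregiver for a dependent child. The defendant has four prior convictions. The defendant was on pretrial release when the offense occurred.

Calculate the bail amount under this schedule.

$400,000

Base amounts from the schedule: embezzlement $10,700; vehicle burglary $6,100; illegal dumping $7,500; armed robbery $430,000.
Stacking rule: highest base plus 40% of each additional charge. Highest is armed robbery at $430,000. Additional: $10,700 × 40% = $4,280; $6,100 × 40% = $2,440; $7,500 × 40% = $3,000. Combined base = $430,000 + $9,720 = $439,720.
Defendant is the primary caregiver for a dependent (−$20,750 flat): $439,720 − $20,750 = $418,970.
Three or more prior convictions of any kind (+60%): $418,970 × 1.6 = $670,352.
Defendant was on pretrial release at the time (+20%): $670,352 × 1.2 = $804,422.40.
Result $804,422.40 exceeds the maximum of $400,000; bail is capped at $400,000.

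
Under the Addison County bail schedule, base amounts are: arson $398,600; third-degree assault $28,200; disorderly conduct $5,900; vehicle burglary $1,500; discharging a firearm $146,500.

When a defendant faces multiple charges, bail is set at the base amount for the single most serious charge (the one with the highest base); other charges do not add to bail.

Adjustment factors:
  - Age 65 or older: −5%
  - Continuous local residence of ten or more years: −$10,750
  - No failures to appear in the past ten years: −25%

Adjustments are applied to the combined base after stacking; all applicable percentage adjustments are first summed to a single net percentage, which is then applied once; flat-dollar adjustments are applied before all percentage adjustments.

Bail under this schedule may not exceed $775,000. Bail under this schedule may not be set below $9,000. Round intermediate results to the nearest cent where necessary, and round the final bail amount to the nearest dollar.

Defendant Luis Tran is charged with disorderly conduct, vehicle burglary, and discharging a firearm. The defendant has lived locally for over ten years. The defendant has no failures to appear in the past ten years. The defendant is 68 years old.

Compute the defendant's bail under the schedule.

$95,025

Base amounts from the schedule: disorderly conduct $5,900; vehicle burglary $1,500; discharging a firearm $146,500.
Stacking rule: use the highest base only. Highest is discharging a firearm at $146,500. Combined base = $146,500.
Continuous local residence of ten or more years (−$10,750 flat): $146,500 − $10,750 = $135,750.
Net percentage adjustment: −5% −25% = −30%. $135,750 × 0.7 = $95,025.
$95,025 is within the $775,000 maximum.
$95,025 is at or above the $9,000 minimum.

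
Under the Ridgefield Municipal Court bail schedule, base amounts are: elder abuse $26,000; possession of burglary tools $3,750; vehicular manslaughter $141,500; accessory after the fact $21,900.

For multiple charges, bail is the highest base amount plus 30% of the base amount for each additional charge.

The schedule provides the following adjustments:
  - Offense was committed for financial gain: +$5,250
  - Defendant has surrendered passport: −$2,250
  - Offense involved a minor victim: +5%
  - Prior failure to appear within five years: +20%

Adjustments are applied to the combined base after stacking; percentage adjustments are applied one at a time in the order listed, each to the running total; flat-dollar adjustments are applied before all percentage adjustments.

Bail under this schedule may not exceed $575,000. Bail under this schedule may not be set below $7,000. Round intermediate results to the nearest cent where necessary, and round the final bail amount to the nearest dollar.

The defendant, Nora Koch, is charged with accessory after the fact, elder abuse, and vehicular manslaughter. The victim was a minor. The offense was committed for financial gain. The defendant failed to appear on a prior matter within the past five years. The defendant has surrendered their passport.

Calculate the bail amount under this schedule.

Base amounts from the schedule: accessory after the fact $21,900; elder abuse $26,000; vehicular manslaughter $141,500.
Stacking rule: highest base plus 30% of each additional charge. Highest is vehicular manslaughter at $141,500. Additional: $21,900 × 30% = $6,570; $26,000 × 30% = $7,800. Combined base = $141,500 + $14,370 = $155,870.
Offense was committed for financial gain (+$5,250 flat): $155,870 + $5,250 = $161,120.
Defendant has surrendered passport (−$2,250 flat): $161,120 − $2,250 = $158,870.
Offense involved a minor victim (+5%): $158,870 × 1.05 = $166,813.50.
Prior failure to appear within five years (+20%): $166,813.50 × 1.2 = $200,176.20.
$200,176.20 is within the $575,000 maximum.
$200,176.20 is at or above the $7,000 minimum.
Rounded to the nearest dollar: $200,176.

$200,176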